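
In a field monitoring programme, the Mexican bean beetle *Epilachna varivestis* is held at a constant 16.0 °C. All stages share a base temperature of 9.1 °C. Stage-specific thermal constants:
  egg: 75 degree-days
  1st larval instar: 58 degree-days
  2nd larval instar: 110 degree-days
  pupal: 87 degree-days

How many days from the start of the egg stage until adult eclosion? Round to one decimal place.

Daily accumulation at 16.0 °C = 16.0 − 9.1 = 6.9 DD/day.
Total K = 75 + 58 + 110 + 87 = 330 DD.
Total duration = 330 / 6.9 = 47.826 ≈ 47.8 days.

47.8 days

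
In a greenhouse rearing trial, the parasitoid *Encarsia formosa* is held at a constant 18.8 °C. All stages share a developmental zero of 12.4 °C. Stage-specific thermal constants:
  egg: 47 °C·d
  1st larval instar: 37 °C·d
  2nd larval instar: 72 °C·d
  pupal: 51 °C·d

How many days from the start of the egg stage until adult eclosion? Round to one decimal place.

32.3 days

Daily accumulation at 18.8 °C = 18.8 − 12.4 = 6.4 DD/day.
Total K = 47 + 37 + 72 + 51 = 207 DD.
Total duration = 207 / 6.4 = 32.344 ≈ 32.3 days.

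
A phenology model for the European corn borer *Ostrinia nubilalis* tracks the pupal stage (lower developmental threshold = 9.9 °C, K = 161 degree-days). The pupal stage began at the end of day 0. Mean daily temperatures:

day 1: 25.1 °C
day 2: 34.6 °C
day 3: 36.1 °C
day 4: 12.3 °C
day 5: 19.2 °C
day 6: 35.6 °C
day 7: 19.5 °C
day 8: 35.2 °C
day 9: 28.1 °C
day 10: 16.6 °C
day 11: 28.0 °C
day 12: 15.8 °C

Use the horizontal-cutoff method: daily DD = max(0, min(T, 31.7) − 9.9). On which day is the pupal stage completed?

Daily DD above 9.9 °C (capped at 21.8): 15.2, 21.8, 21.8, 2.4, 9.3, 21.8, 9.6, 21.8, 18.2, 6.7, 18.1, 5.9.
Cumulative: 15.2, 37.0, 58.8, 61.2, 70.5, 92.3, 101.9, 123.7, 141.9, 148.6, 166.7, 172.6.
The total first reaches 161 DD on day 11.

day 11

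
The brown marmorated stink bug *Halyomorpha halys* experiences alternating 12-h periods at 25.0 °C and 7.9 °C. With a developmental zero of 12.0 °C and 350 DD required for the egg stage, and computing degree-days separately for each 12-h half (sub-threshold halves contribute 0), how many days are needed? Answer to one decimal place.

Day half: max(0, 25.0 − 12.0) × 0.5 = 13.0 × 0.5 = 6.50 DD.
Night half: max(0, 7.9 − 12.0) × 0.5 = 0.0 × 0.5 = 0.00 DD.
Per 24 h: 6.50 DD/day.
Duration = 350 / 6.50 = 53.846 ≈ 53.8 days.

53.8 days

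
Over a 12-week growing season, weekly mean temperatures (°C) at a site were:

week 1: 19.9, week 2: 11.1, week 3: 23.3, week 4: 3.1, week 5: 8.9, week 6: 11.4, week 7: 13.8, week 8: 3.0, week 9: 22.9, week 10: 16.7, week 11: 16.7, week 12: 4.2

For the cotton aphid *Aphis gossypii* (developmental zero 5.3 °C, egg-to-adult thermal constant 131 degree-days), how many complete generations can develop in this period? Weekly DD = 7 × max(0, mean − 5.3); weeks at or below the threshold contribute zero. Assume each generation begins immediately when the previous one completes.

5 generations

Weekly DD (7 × max(0, T̄ − 5.3)): 102.2, 40.6, 126.0, 0.0, 25.2, 42.7, 59.5, 0.0, 123.2, 79.8, 79.8, 0.0.
Season total = 679.0 DD.
Complete generations = ⌊679.0 / 131⌋ = 5.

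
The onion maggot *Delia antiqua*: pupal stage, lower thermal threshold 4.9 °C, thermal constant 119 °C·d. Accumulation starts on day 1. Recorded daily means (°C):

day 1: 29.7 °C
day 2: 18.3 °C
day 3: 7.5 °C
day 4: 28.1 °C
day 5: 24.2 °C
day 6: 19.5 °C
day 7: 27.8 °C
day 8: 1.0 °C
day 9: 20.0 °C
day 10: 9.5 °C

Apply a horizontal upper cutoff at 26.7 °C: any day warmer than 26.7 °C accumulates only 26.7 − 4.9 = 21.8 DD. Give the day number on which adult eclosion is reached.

Daily DD above 4.9 °C (capped at 21.8): 21.8, 13.4, 2.6, 21.8, 19.3, 14.6, 21.8, 0.0, 15.1, 4.6.
Cumulative: 21.8, 35.2, 37.8, 59.6, 78.9, 93.5, 115.3, 115.3, 130.4, 135.0.
The total first reaches 119 DD on day 9.

day 9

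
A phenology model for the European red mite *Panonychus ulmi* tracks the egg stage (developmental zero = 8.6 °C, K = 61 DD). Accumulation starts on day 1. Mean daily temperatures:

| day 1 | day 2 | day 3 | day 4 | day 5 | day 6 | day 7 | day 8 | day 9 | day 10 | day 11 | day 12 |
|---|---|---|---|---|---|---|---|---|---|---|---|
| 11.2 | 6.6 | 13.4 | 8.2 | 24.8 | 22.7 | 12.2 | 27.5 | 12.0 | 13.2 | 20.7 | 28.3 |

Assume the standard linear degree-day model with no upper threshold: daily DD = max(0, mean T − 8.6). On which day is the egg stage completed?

day 9

Daily DD above 8.6 °C: 2.6, 0.0, 4.8, 0.0, 16.2, 14.1, 3.6, 18.9, 3.4, 4.6, 12.1, 19.7.
Cumulative: 2.6, 2.6, 7.4, 7.4, 23.6, 37.7, 41.3, 60.2, 63.6, 68.2, 80.3, 100.0.
The total first reaches 61 DD on day 9.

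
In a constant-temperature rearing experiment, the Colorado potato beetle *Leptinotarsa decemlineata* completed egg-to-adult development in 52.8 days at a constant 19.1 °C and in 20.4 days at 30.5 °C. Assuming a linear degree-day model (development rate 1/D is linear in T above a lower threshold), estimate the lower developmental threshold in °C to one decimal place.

11.9 °C

Linear rate model ⇒ the product D·(T − T_b) is constant across temperatures.
52.8·(19.1 − T_b) = 20.4·(30.5 − T_b)
T_b = (52.8·19.1 − 20.4·30.5) / (52.8 − 20.4) = 386.28 / 32.4 = 11.922 °C ≈ 11.9 °C.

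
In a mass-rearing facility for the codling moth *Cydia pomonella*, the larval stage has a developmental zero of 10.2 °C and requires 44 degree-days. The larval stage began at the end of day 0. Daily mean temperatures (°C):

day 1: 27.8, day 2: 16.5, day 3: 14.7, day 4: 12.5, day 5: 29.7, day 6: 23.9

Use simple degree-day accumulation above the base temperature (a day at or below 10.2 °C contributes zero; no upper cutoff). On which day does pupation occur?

Daily DD above 10.2 °C: 17.6, 6.3, 4.5, 2.3, 19.5, 13.7.
Cumulative: 17.6, 23.9, 28.4, 30.7, 50.2, 63.9.
The total first reaches 44 DD on day 5.

day 5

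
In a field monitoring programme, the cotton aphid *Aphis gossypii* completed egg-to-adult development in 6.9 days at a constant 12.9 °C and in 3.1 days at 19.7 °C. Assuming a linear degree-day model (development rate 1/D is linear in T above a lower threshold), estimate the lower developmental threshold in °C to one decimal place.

Equal thermal constants: D₁(T₁ − T_b) = D₂(T₂ − T_b).
6.9·(12.9 − T_b) = 3.1·(19.7 − T_b)
T_b = (6.9·12.9 − 3.1·19.7) / (6.9 − 3.1) = 27.94 / 3.8 = 7.353 °C ≈ 7.4 °C.

7.4 °C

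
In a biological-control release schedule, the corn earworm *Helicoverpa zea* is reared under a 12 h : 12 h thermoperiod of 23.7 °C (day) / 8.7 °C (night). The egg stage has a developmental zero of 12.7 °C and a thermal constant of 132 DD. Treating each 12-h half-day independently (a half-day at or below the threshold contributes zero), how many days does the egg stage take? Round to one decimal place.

Day half: max(0, 23.7 − 12.7) × 0.5 = 11.0 × 0.5 = 5.50 DD.
Night half: max(0, 8.7 − 12.7) × 0.5 = 0.0 × 0.5 = 0.00 DD.
Per 24 h: 5.50 DD/day.
Duration = 132 / 5.50 = 24.000 ≈ 24.0 days.

24.0 days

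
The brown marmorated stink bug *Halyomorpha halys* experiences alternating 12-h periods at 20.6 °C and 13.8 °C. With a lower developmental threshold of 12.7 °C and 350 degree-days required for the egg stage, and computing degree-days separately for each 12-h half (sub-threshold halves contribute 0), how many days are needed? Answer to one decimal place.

Day half: max(0, 20.6 − 12.7) × 0.5 = 7.9 × 0.5 = 3.95 DD.
Night half: max(0, 13.8 − 12.7) × 0.5 = 1.1 × 0.5 = 0.55 DD.
Per 24 h: 4.50 DD/day.
Duration = 350 / 4.50 = 77.778 ≈ 77.8 days.

77.8 days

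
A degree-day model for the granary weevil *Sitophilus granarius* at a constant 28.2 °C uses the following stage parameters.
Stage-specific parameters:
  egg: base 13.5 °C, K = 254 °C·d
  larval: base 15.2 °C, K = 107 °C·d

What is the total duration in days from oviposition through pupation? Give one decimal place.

25.5 days

egg: 254 / (28.2 − 13.5) = 254 / 14.7 = 17.279 d.
larval: 107 / (28.2 − 15.2) = 107 / 13.0 = 8.231 d.
Sum = 25.510 ≈ 25.5 days.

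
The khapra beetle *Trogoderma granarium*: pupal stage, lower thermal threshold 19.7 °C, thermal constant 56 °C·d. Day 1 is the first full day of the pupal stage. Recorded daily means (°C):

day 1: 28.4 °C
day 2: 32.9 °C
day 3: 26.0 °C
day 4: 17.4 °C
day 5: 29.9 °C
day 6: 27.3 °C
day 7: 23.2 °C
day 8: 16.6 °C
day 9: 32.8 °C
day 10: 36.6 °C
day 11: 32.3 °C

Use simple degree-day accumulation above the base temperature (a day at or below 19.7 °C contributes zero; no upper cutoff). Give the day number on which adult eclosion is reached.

Daily DD above 19.7 °C: 8.7, 13.2, 6.3, 0.0, 10.2, 7.6, 3.5, 0.0, 13.1, 16.9, 12.6.
Cumulative: 8.7, 21.9, 28.2, 28.2, 38.4, 46.0, 49.5, 49.5, 62.6, 79.5, 92.1.
The total first reaches 56 DD on day 9.

day 9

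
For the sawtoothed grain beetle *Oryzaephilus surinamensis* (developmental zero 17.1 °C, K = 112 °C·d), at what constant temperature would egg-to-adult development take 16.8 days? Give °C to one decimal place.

23.8 °C

Required daily accumulation = 112 / 16.8 = 6.667 DD/day.
T = T_base + 6.667 = 17.1 + 6.667 = 23.767 ≈ 23.8 °C.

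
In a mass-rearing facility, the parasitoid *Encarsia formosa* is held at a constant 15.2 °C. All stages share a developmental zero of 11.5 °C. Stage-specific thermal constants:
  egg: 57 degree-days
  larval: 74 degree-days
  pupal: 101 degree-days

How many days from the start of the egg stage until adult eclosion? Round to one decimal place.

Daily accumulation at 15.2 °C = 15.2 − 11.5 = 3.7 DD/day.
Total K = 57 + 74 + 101 = 232 DD.
Total duration = 232 / 3.7 = 62.703 ≈ 62.7 days.

62.7 days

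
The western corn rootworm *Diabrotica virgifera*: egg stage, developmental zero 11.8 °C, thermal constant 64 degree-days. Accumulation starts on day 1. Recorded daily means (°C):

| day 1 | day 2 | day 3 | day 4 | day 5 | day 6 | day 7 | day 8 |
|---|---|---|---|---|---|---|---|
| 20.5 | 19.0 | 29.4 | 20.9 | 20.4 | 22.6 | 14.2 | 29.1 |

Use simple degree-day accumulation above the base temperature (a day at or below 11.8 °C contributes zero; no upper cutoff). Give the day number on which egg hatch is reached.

Daily DD above 11.8 °C: 8.7, 7.2, 17.6, 9.1, 8.6, 10.8, 2.4, 17.3.
Cumulative: 8.7, 15.9, 33.5, 42.6, 51.2, 62.0, 64.4, 81.7.
The total first reaches 64 DD on day 7.

day 7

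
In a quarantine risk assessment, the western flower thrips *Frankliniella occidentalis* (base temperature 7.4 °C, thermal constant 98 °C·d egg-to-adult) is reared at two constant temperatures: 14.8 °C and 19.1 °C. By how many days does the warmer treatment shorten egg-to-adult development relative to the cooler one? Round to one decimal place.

4.9 days

At 14.8 °C: 98 / (14.8 − 7.4) = 98 / 7.4 = 13.243 d.
At 19.1 °C: 98 / (19.1 − 7.4) = 98 / 11.7 = 8.376 d.
Difference = |13.243 − 8.376| = 4.867 ≈ 4.9 days.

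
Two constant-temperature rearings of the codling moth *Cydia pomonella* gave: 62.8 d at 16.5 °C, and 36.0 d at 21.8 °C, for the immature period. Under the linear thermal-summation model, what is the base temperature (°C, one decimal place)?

9.4 °C

Under the model K = D·(T − T_b), so D₁·(T₁ − T_b) = D₂·(T₂ − T_b).
62.8·(16.5 − T_b) = 36.0·(21.8 − T_b)
T_b = (62.8·16.5 − 36.0·21.8) / (62.8 − 36.0) = 251.40 / 26.8 = 9.381 °C ≈ 9.4 °C.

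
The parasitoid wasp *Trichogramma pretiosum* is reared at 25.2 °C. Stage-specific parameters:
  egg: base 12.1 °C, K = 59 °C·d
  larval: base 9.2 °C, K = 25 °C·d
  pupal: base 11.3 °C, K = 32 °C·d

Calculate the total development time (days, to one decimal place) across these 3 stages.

egg: 59 / (25.2 − 12.1) = 59 / 13.1 = 4.504 d.
larval: 25 / (25.2 − 9.2) = 25 / 16.0 = 1.562 d.
pupal: 32 / (25.2 − 11.3) = 32 / 13.9 = 2.302 d.
Sum = 8.368 ≈ 8.4 days.

8.4 days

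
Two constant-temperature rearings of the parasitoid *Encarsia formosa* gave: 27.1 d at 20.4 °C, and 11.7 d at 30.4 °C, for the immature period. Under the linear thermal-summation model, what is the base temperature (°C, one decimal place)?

12.8 °C

Under the model K = D·(T − T_b), so D₁·(T₁ − T_b) = D₂·(T₂ − T_b).
27.1·(20.4 − T_b) = 11.7·(30.4 − T_b)
T_b = (27.1·20.4 − 11.7·30.4) / (27.1 − 11.7) = 197.16 / 15.4 = 12.803 °C ≈ 12.8 °C.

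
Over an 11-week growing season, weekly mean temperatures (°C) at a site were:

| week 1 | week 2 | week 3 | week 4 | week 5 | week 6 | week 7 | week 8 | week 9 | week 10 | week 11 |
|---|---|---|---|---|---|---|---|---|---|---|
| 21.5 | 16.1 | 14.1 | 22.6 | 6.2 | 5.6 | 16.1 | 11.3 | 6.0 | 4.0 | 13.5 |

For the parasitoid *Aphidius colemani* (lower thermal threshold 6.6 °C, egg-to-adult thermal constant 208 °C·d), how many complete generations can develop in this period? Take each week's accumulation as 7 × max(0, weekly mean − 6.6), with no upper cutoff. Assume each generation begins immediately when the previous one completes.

Weekly DD (7 × max(0, T̄ − 6.6)): 104.3, 66.5, 52.5, 112.0, 0.0, 0.0, 66.5, 32.9, 0.0, 0.0, 48.3.
Season total = 483.0 DD.
Complete generations = ⌊483.0 / 208⌋ = 2.

2 generations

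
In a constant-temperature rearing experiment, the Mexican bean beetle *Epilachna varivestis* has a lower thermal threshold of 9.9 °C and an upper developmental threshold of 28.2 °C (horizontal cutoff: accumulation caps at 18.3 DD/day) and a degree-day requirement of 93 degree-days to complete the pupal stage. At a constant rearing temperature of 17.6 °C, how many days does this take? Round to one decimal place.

12.1 days

Daily accumulation = 17.6 − 9.9 = 7.7 DD/day.
Duration = 93 / 7.7 = 12.078 ≈ 12.1 days.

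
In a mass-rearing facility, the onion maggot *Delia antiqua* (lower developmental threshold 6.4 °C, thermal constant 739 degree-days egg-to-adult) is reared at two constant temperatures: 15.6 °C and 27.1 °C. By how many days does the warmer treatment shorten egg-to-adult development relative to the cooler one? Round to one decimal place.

At 15.6 °C: 739 / (15.6 − 6.4) = 739 / 9.2 = 80.326 d.
At 27.1 °C: 739 / (27.1 − 6.4) = 739 / 20.7 = 35.700 d.
Difference = |80.326 − 35.700| = 44.626 ≈ 44.6 days.

44.6 days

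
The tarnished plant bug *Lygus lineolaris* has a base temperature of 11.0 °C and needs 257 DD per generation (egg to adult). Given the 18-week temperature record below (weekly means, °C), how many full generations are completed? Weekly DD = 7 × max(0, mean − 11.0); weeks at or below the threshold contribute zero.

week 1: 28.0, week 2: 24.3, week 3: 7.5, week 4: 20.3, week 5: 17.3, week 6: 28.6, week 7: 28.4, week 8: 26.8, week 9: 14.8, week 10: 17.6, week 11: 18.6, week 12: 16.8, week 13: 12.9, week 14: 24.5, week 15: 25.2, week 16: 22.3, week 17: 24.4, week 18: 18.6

4 generations

Weekly DD (7 × max(0, T̄ − 11.0)): 119.0, 93.1, 0.0, 65.1, 44.1, 123.2, 121.8, 110.6, 26.6, 46.2, 53.2, 40.6, 13.3, 94.5, 99.4, 79.1, 93.8, 53.2.
Season total = 1276.8 DD.
Complete generations = ⌊1276.8 / 257⌋ = 4.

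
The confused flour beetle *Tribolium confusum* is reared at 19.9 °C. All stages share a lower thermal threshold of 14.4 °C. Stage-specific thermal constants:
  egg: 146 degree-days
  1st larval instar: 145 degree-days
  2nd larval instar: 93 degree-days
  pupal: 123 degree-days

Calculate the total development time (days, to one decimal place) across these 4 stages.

92.2 days

Daily accumulation at 19.9 °C = 19.9 − 14.4 = 5.5 DD/day.
Total K = 146 + 145 + 93 + 123 = 507 DD.
Total duration = 507 / 5.5 = 92.182 ≈ 92.2 days.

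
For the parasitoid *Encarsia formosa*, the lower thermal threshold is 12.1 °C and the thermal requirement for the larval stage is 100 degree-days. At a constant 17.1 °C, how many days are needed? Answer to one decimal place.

20.0 days

Daily accumulation = 17.1 − 12.1 = 5.0 DD/day.
Duration = 100 / 5.0 = 20.000 ≈ 20.0 days.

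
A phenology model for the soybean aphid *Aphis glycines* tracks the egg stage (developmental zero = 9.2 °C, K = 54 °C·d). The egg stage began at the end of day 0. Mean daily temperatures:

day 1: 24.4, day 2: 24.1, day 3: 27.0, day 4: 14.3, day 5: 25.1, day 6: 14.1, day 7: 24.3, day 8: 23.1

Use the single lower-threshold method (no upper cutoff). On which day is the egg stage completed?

Daily DD above 9.2 °C: 15.2, 14.9, 17.8, 5.1, 15.9, 4.9, 15.1, 13.9.
Cumulative: 15.2, 30.1, 47.9, 53.0, 68.9, 73.8, 88.9, 102.8.
The total first reaches 54 DD on day 5.

day 5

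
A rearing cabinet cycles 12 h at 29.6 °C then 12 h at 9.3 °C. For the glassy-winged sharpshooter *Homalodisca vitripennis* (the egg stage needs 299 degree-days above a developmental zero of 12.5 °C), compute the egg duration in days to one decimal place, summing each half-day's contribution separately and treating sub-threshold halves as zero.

35.0 days

Day half: max(0, 29.6 − 12.5) × 0.5 = 17.1 × 0.5 = 8.55 DD.
Night half: max(0, 9.3 − 12.5) × 0.5 = 0.0 × 0.5 = 0.00 DD.
Per 24 h: 8.55 DD/day.
Duration = 299 / 8.55 = 34.971 ≈ 35.0 days.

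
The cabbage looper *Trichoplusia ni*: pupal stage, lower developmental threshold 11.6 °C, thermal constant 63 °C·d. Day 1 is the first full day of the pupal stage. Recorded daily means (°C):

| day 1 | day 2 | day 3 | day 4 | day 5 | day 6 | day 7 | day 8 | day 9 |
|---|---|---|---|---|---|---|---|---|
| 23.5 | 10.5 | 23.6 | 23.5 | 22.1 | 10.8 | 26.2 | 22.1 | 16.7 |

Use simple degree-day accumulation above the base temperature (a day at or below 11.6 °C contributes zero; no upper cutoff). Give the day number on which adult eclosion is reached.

Daily DD above 11.6 °C: 11.9, 0.0, 12.0, 11.9, 10.5, 0.0, 14.6, 10.5, 5.1.
Cumulative: 11.9, 11.9, 23.9, 35.8, 46.3, 46.3, 60.9, 71.4, 76.5.
The total first reaches 63 DD on day 8.

day 8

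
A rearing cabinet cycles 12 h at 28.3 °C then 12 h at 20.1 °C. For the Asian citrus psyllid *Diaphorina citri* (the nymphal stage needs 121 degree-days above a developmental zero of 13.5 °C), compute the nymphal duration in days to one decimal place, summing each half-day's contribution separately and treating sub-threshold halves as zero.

Day half: max(0, 28.3 − 13.5) × 0.5 = 14.8 × 0.5 = 7.40 DD.
Night half: max(0, 20.1 − 13.5) × 0.5 = 6.6 × 0.5 = 3.30 DD.
Per 24 h: 10.70 DD/day.
Duration = 121 / 10.70 = 11.308 ≈ 11.3 days.

11.3 days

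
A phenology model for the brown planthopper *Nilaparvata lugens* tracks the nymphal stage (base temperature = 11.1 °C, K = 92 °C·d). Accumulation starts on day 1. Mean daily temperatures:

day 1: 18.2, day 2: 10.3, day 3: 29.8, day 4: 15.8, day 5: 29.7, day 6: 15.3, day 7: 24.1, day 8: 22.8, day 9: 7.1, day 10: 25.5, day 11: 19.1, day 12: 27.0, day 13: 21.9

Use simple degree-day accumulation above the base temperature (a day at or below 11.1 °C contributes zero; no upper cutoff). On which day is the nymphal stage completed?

day 10

Daily DD above 11.1 °C: 7.1, 0.0, 18.7, 4.7, 18.6, 4.2, 13.0, 11.7, 0.0, 14.4, 8.0, 15.9, 10.8.
Cumulative: 7.1, 7.1, 25.8, 30.5, 49.1, 53.3, 66.3, 78.0, 78.0, 92.4, 100.4, 116.3, 127.1.
The total first reaches 92 DD on day 10.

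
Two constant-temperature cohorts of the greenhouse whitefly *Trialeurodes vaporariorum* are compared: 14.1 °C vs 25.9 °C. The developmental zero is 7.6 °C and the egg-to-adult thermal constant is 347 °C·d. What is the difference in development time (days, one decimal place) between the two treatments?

34.4 days

At 14.1 °C: 347 / (14.1 − 7.6) = 347 / 6.5 = 53.385 d.
At 25.9 °C: 347 / (25.9 − 7.6) = 347 / 18.3 = 18.962 d.
Difference = |53.385 − 18.962| = 34.423 ≈ 34.4 days.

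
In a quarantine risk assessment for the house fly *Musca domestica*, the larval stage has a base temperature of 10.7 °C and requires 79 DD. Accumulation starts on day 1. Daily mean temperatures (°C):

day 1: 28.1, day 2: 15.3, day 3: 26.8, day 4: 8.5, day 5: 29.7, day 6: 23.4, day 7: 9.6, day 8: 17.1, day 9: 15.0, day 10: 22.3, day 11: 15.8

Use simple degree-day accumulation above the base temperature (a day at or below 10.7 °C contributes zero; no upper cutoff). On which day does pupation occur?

day 9

Daily DD above 10.7 °C: 17.4, 4.6, 16.1, 0.0, 19.0, 12.7, 0.0, 6.4, 4.3, 11.6, 5.1.
Cumulative: 17.4, 22.0, 38.1, 38.1, 57.1, 69.8, 69.8, 76.2, 80.5, 92.1, 97.2.
The total first reaches 79 DD on day 9.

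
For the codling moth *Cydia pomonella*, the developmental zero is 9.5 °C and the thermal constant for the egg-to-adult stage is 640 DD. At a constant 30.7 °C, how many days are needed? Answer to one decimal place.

Daily accumulation = 30.7 − 9.5 = 21.2 DD/day.
Duration = 640 / 21.2 = 30.189 ≈ 30.2 days.

30.2 days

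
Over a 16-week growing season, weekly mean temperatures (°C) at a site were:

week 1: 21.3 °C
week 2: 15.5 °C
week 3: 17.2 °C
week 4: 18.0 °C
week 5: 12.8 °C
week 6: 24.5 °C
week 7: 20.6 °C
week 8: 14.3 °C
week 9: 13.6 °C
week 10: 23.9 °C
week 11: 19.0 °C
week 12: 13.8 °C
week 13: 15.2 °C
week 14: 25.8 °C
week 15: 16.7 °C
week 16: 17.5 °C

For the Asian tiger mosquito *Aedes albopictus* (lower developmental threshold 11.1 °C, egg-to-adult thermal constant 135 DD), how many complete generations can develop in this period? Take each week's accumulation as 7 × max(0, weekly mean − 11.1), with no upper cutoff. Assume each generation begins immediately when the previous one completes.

Weekly DD (7 × max(0, T̄ − 11.1)): 71.4, 30.8, 42.7, 48.3, 11.9, 93.8, 66.5, 22.4, 17.5, 89.6, 55.3, 18.9, 28.7, 102.9, 39.2, 44.8.
Season total = 784.7 DD.
Complete generations = ⌊784.7 / 135⌋ = 5.

5 generations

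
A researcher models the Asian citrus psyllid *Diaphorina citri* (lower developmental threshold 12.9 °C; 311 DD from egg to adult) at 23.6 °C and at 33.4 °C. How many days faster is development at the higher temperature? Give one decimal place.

13.9 days

At 23.6 °C: 311 / (23.6 − 12.9) = 311 / 10.7 = 29.065 d.
At 33.4 °C: 311 / (33.4 − 12.9) = 311 / 20.5 = 15.171 d.
Difference = |29.065 − 15.171| = 13.895 ≈ 13.9 days.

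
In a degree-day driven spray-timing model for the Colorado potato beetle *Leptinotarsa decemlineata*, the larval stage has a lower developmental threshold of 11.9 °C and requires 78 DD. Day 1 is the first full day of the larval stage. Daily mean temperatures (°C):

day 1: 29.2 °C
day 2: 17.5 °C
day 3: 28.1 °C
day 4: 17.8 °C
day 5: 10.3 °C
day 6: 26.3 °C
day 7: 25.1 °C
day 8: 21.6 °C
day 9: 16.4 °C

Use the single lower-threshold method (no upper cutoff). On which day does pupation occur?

Daily DD above 11.9 °C: 17.3, 5.6, 16.2, 5.9, 0.0, 14.4, 13.2, 9.7, 4.5.
Cumulative: 17.3, 22.9, 39.1, 45.0, 45.0, 59.4, 72.6, 82.3, 86.8.
The total first reaches 78 DD on day 8.

day 8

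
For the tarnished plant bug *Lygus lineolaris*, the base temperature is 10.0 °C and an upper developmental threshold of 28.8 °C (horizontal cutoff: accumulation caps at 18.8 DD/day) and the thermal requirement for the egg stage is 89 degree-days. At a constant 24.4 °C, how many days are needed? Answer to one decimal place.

6.2 days

Daily accumulation = 24.4 − 10.0 = 14.4 DD/day.
Duration = 89 / 14.4 = 6.181 ≈ 6.2 days.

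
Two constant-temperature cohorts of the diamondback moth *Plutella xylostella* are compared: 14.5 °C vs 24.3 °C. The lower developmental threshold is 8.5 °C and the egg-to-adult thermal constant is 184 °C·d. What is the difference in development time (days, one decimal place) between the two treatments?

19.0 days

At 14.5 °C: 184 / (14.5 − 8.5) = 184 / 6.0 = 30.667 d.
At 24.3 °C: 184 / (24.3 − 8.5) = 184 / 15.8 = 11.646 d.
Difference = |30.667 − 11.646| = 19.021 ≈ 19.0 days.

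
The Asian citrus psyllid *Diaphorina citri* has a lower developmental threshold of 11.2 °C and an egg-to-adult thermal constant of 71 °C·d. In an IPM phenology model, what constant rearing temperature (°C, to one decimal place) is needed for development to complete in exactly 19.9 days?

14.8 °C

Required daily accumulation = 71 / 19.9 = 3.568 DD/day.
T = T_base + 3.568 = 11.2 + 3.568 = 14.768 ≈ 14.8 °C.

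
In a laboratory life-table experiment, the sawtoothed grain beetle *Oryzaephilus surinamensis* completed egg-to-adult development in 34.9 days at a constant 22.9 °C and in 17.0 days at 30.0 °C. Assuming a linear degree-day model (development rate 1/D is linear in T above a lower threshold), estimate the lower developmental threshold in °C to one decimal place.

16.2 °C

Equal thermal constants: D₁(T₁ − T_b) = D₂(T₂ − T_b).
34.9·(22.9 − T_b) = 17.0·(30.0 − T_b)
T_b = (34.9·22.9 − 17.0·30.0) / (34.9 − 17.0) = 289.21 / 17.9 = 16.157 °C ≈ 16.2 °C.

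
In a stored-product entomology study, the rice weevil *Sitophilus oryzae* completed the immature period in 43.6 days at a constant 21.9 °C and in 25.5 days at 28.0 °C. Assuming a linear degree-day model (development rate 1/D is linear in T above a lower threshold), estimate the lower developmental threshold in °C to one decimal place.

Linear rate model ⇒ the product D·(T − T_b) is constant across temperatures.
43.6·(21.9 − T_b) = 25.5·(28.0 − T_b)
T_b = (43.6·21.9 − 25.5·28.0) / (43.6 − 25.5) = 240.84 / 18.1 = 13.306 °C ≈ 13.3 °C.

13.3 °C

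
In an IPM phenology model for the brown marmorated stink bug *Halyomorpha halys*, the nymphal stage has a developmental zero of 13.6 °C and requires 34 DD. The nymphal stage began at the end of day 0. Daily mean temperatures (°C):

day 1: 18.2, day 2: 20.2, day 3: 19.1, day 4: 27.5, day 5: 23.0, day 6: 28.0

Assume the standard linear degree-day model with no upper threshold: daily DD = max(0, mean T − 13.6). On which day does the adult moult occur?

day 5

Daily DD above 13.6 °C: 4.6, 6.6, 5.5, 13.9, 9.4, 14.4.
Cumulative: 4.6, 11.2, 16.7, 30.6, 40.0, 54.4.
The total first reaches 34 DD on day 5.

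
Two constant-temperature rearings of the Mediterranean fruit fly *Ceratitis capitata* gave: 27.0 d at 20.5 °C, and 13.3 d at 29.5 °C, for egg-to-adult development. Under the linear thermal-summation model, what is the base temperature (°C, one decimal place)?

11.8 °C

Equal thermal constants: D₁(T₁ − T_b) = D₂(T₂ − T_b).
27.0·(20.5 − T_b) = 13.3·(29.5 − T_b)
T_b = (27.0·20.5 − 13.3·29.5) / (27.0 − 13.3) = 161.15 / 13.7 = 11.763 °C ≈ 11.8 °C.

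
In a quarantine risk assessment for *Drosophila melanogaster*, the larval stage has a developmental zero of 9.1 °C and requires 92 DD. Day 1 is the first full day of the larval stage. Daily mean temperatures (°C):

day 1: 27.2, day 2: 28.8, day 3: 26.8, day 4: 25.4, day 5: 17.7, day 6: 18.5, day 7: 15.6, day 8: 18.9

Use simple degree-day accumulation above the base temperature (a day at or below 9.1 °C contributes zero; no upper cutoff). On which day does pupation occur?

day 7

Daily DD above 9.1 °C: 18.1, 19.7, 17.7, 16.3, 8.6, 9.4, 6.5, 9.8.
Cumulative: 18.1, 37.8, 55.5, 71.8, 80.4, 89.8, 96.3, 106.1.
The total first reaches 92 DD on day 7.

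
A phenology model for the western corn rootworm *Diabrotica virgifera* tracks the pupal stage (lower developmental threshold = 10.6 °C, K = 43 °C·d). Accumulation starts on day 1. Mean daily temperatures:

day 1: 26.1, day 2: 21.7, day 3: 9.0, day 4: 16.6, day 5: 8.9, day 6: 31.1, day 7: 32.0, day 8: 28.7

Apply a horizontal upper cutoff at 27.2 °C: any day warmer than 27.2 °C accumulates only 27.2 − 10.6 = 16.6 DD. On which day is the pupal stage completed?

day 6

Daily DD above 10.6 °C (capped at 16.6): 15.5, 11.1, 0.0, 6.0, 0.0, 16.6, 16.6, 16.6.
Cumulative: 15.5, 26.6, 26.6, 32.6, 32.6, 49.2, 65.8, 82.4.
The total first reaches 43 DD on day 6.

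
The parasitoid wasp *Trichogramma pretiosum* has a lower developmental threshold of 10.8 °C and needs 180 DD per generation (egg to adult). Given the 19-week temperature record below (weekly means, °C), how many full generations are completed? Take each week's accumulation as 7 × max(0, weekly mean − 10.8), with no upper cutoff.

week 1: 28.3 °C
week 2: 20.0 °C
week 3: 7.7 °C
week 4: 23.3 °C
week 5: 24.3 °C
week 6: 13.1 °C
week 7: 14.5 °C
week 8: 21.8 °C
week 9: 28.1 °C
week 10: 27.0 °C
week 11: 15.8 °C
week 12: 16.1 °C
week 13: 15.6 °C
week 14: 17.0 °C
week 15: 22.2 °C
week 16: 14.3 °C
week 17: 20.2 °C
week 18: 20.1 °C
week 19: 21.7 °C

6 generations

Weekly DD (7 × max(0, T̄ − 10.8)): 122.5, 64.4, 0.0, 87.5, 94.5, 16.1, 25.9, 77.0, 121.1, 113.4, 35.0, 37.1, 33.6, 43.4, 79.8, 24.5, 65.8, 65.1, 76.3.
Season total = 1183.0 DD.
Complete generations = ⌊1183.0 / 180⌋ = 6.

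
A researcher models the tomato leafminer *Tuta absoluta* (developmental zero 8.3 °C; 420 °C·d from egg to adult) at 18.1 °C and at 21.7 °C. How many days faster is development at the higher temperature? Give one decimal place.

11.5 days

At 18.1 °C: 420 / (18.1 − 8.3) = 420 / 9.8 = 42.857 d.
At 21.7 °C: 420 / (21.7 − 8.3) = 420 / 13.4 = 31.343 d.
Difference = |42.857 − 31.343| = 11.514 ≈ 11.5 days.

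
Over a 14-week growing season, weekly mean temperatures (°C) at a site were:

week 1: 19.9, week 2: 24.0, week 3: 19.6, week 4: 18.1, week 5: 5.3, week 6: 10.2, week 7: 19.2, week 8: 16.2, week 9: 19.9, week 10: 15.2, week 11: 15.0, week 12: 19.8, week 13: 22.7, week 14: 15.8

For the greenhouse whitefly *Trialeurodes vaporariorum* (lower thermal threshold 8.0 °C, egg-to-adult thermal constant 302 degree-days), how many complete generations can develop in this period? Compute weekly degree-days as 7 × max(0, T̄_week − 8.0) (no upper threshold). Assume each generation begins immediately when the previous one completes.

3 generations

Weekly DD (7 × max(0, T̄ − 8.0)): 83.3, 112.0, 81.2, 70.7, 0.0, 15.4, 78.4, 57.4, 83.3, 50.4, 49.0, 82.6, 102.9, 54.6.
Season total = 921.2 DD.
Complete generations = ⌊921.2 / 302⌋ = 3.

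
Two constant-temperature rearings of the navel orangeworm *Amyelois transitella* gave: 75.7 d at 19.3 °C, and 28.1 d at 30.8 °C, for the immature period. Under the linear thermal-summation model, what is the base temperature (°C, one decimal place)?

Linear rate model ⇒ the product D·(T − T_b) is constant across temperatures.
75.7·(19.3 − T_b) = 28.1·(30.8 − T_b)
T_b = (75.7·19.3 − 28.1·30.8) / (75.7 − 28.1) = 595.53 / 47.6 = 12.511 °C ≈ 12.5 °C.

12.5 °C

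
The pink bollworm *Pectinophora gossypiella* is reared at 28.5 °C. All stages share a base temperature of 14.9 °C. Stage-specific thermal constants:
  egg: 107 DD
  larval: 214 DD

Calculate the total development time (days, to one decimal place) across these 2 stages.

Daily accumulation at 28.5 °C = 28.5 − 14.9 = 13.6 DD/day.
Total K = 107 + 214 = 321 DD.
Total duration = 321 / 13.6 = 23.603 ≈ 23.6 days.

23.6 days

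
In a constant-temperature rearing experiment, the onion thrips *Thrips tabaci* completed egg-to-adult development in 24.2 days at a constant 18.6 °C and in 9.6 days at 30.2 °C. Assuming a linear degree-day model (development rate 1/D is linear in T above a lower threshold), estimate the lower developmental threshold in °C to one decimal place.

Under the model K = D·(T − T_b), so D₁·(T₁ − T_b) = D₂·(T₂ − T_b).
24.2·(18.6 − T_b) = 9.6·(30.2 − T_b)
T_b = (24.2·18.6 − 9.6·30.2) / (24.2 − 9.6) = 160.20 / 14.6 = 10.973 °C ≈ 11.0 °C.

11.0 °C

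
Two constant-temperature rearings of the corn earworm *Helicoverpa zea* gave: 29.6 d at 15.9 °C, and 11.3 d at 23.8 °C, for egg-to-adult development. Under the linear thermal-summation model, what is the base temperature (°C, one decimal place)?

Linear rate model ⇒ the product D·(T − T_b) is constant across temperatures.
29.6·(15.9 − T_b) = 11.3·(23.8 − T_b)
T_b = (29.6·15.9 − 11.3·23.8) / (29.6 − 11.3) = 201.70 / 18.3 = 11.022 °C ≈ 11.0 °C.

11.0 °C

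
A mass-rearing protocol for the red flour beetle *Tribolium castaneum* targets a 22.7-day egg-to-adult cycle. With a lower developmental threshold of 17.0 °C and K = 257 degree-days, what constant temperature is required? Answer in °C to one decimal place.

Required daily accumulation = 257 / 22.7 = 11.322 DD/day.
T = T_base + 11.322 = 17.0 + 11.322 = 28.322 ≈ 28.3 °C.

28.3 °C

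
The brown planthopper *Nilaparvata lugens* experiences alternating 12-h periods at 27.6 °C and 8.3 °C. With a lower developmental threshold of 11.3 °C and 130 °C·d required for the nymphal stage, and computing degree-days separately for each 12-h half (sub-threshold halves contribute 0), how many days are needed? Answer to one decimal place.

Day half: max(0, 27.6 − 11.3) × 0.5 = 16.3 × 0.5 = 8.15 DD.
Night half: max(0, 8.3 − 11.3) × 0.5 = 0.0 × 0.5 = 0.00 DD.
Per 24 h: 8.15 DD/day.
Duration = 130 / 8.15 = 15.951 ≈ 16.0 days.

16.0 days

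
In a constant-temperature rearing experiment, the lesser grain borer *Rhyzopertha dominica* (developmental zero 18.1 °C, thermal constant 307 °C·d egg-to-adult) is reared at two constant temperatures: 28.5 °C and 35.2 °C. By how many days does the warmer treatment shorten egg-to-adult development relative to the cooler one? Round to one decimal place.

At 28.5 °C: 307 / (28.5 − 18.1) = 307 / 10.4 = 29.519 d.
At 35.2 °C: 307 / (35.2 − 18.1) = 307 / 17.1 = 17.953 d.
Difference = |29.519 − 17.953| = 11.566 ≈ 11.6 days.

11.6 days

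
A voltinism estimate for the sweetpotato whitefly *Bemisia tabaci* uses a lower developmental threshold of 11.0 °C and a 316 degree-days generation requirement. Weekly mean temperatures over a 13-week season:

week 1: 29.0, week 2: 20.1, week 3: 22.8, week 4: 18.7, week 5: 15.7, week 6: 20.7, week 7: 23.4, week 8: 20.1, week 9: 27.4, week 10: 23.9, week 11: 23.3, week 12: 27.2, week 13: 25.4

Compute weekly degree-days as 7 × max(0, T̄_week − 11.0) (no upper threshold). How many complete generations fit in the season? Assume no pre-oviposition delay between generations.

3 generations

Weekly DD (7 × max(0, T̄ − 11.0)): 126.0, 63.7, 82.6, 53.9, 32.9, 67.9, 86.8, 63.7, 114.8, 90.3, 86.1, 113.4, 100.8.
Season total = 1082.9 DD.
Complete generations = ⌊1082.9 / 316⌋ = 3.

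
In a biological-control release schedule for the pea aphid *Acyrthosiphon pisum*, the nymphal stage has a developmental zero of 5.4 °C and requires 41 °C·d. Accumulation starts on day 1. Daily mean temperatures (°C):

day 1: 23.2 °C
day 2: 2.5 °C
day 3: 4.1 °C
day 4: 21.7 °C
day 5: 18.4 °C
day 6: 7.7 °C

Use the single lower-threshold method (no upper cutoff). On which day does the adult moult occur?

day 5

Daily DD above 5.4 °C: 17.8, 0.0, 0.0, 16.3, 13.0, 2.3.
Cumulative: 17.8, 17.8, 17.8, 34.1, 47.1, 49.4.
The total first reaches 41 DD on day 5.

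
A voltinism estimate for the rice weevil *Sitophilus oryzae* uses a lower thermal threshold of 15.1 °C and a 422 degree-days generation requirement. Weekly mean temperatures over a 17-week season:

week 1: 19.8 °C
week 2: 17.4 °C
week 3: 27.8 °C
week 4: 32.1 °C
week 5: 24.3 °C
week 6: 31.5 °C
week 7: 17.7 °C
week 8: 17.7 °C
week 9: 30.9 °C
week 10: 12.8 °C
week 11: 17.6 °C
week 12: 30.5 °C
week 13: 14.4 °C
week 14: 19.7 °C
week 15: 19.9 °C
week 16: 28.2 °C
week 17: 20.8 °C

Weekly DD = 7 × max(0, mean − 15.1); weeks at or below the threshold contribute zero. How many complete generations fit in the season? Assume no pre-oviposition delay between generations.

Weekly DD (7 × max(0, T̄ − 15.1)): 32.9, 16.1, 88.9, 119.0, 64.4, 114.8, 18.2, 18.2, 110.6, 0.0, 17.5, 107.8, 0.0, 32.2, 33.6, 91.7, 39.9.
Season total = 905.8 DD.
Complete generations = ⌊905.8 / 422⌋ = 2.

2 generations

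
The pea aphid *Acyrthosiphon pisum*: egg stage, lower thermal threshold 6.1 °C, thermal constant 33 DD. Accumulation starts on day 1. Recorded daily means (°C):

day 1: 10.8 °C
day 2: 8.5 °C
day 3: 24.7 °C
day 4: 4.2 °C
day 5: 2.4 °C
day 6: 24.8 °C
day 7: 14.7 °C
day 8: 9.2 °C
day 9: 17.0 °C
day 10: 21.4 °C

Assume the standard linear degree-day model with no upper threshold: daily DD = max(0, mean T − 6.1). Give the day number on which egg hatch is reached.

Daily DD above 6.1 °C: 4.7, 2.4, 18.6, 0.0, 0.0, 18.7, 8.6, 3.1, 10.9, 15.3.
Cumulative: 4.7, 7.1, 25.7, 25.7, 25.7, 44.4, 53.0, 56.1, 67.0, 82.3.
The total first reaches 33 DD on day 6.

day 6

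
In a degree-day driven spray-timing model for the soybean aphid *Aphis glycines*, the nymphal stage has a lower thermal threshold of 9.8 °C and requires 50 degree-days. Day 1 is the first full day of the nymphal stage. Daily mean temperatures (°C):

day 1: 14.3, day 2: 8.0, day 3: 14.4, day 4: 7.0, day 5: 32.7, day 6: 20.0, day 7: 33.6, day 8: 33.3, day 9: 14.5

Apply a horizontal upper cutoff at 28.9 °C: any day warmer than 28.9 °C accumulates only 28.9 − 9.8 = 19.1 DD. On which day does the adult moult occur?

Daily DD above 9.8 °C (capped at 19.1): 4.5, 0.0, 4.6, 0.0, 19.1, 10.2, 19.1, 19.1, 4.7.
Cumulative: 4.5, 4.5, 9.1, 9.1, 28.2, 38.4, 57.5, 76.6, 81.3.
The total first reaches 50 DD on day 7.

day 7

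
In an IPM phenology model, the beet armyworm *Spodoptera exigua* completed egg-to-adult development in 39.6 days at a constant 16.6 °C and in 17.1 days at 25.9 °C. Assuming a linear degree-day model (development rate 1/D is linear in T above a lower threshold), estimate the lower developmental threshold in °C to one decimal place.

9.5 °C

Linear rate model ⇒ the product D·(T − T_b) is constant across temperatures.
39.6·(16.6 − T_b) = 17.1·(25.9 − T_b)
T_b = (39.6·16.6 − 17.1·25.9) / (39.6 − 17.1) = 214.47 / 22.5 = 9.532 °C ≈ 9.5 °C.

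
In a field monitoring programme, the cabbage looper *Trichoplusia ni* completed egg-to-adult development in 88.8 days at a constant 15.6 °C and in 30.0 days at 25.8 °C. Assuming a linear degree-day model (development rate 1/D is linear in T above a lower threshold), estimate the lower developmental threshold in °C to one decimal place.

Under the model K = D·(T − T_b), so D₁·(T₁ − T_b) = D₂·(T₂ − T_b).
88.8·(15.6 − T_b) = 30.0·(25.8 − T_b)
T_b = (88.8·15.6 − 30.0·25.8) / (88.8 − 30.0) = 611.28 / 58.8 = 10.396 °C ≈ 10.4 °C.

10.4 °C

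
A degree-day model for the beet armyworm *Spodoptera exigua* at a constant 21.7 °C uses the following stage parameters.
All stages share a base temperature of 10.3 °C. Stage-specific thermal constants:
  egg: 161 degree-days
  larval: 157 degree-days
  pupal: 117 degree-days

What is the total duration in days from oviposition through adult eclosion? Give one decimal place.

Daily accumulation at 21.7 °C = 21.7 − 10.3 = 11.4 DD/day.
Total K = 161 + 157 + 117 = 435 DD.
Total duration = 435 / 11.4 = 38.158 ≈ 38.2 days.

38.2 days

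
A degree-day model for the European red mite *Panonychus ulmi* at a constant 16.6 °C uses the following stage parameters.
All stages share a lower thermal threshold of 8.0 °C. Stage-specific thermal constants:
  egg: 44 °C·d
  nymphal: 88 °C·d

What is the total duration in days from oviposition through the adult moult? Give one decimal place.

Daily accumulation at 16.6 °C = 16.6 − 8.0 = 8.6 DD/day.
Total K = 44 + 88 = 132 DD.
Total duration = 132 / 8.6 = 15.349 ≈ 15.3 days.

15.3 days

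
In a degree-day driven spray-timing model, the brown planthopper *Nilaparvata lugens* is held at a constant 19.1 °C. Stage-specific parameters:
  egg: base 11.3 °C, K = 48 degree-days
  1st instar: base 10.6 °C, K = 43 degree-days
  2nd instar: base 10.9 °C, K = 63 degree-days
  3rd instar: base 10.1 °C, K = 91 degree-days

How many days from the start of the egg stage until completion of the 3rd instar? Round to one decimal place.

egg: 48 / (19.1 − 11.3) = 48 / 7.8 = 6.154 d.
1st instar: 43 / (19.1 − 10.6) = 43 / 8.5 = 5.059 d.
2nd instar: 63 / (19.1 − 10.9) = 63 / 8.2 = 7.683 d.
3rd instar: 91 / (19.1 − 10.1) = 91 / 9.0 = 10.111 d.
Sum = 29.007 ≈ 29.0 days.

29.0 days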